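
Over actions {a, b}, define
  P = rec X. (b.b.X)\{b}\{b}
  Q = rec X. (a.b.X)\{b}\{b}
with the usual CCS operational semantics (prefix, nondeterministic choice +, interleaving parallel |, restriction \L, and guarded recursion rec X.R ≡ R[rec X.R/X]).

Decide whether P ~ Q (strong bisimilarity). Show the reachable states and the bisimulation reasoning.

NO

LTS(P): 1 reachable states
  p0 = rec X. (b.b.X)\{b}\{b} | ∅
LTS(Q): 2 reachable states
  q0 = rec X. (a.b.X)\{b}\{b} | ··a··> q1
  q1 = (b.(rec X. (a.b.X)\{b}\{b}))\{b}\{b} | ∅
Partition-refinement fixed point:
  B0 = {p0, q1}
  B1 = {q0}
p0 ∈ B0, q0 ∈ B1 → different blocks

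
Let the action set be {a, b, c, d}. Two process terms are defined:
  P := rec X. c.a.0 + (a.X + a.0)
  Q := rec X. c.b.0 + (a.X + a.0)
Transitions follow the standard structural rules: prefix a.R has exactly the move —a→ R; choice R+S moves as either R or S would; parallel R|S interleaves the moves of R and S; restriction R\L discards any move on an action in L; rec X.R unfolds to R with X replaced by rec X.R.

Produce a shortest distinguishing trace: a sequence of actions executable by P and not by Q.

P's transition system — 3 states:
  s0 = rec X. c.a.0 + (a.X + a.0) has moves -a-> s0, -a-> s1, -c-> s2
  s1 = 0 has moves stopped
  s2 = a.0 has moves -a-> s1
Q's transition system — 3 states:
  t0 = rec X. c.b.0 + (a.X + a.0) has moves -a-> t0, -a-> t1, -c-> t2
  t1 = 0 has moves stopped
  t2 = b.0 has moves -b-> t1
Executing ca from P (initial set {s0}):
  [1] c ⇒ {s2}
  [2] a ⇒ {s1}
  ✓ P
Executing ca from Q (initial set {t0}):
  [1] c ⇒ {t2}
  [2] a ⇒ ∅  — Q cannot continue

ca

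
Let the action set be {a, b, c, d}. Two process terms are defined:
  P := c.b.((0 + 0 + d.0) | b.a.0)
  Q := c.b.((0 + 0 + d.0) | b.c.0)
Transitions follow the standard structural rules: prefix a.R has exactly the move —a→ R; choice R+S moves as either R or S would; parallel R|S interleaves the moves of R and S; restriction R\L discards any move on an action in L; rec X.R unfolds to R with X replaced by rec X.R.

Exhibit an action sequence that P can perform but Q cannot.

cbba

LTS(P): 8 reachable states
  p0 = c.b.((0 + 0 + d.0) | b.a.0) | =c=> p1
  p1 = b.((0 + 0 + d.0) | b.a.0) | =b=> p2
  p2 = (0 + 0 + d.0) | b.a.0 | =b=> p3, =d=> p4
  p3 = (0 + 0 + d.0) | a.0 | =a=> p5, =d=> p6
  p4 = 0 | b.a.0 | =b=> p6
  p5 = (0 + 0 + d.0) | 0 | =d=> p7
  p6 = 0 | a.0 | =a=> p7
  p7 = 0 | 0 | ∅
LTS(Q): 8 reachable states
  q0 = c.b.((0 + 0 + d.0) | b.c.0) | =c=> q1
  q1 = b.((0 + 0 + d.0) | b.c.0) | =b=> q2
  q2 = (0 + 0 + d.0) | b.c.0 | =b=> q3, =d=> q4
  q3 = (0 + 0 + d.0) | c.0 | =c=> q5, =d=> q6
  q4 = 0 | b.c.0 | =b=> q6
  q5 = (0 + 0 + d.0) | 0 | =d=> q7
  q6 = 0 | c.0 | =c=> q7
  q7 = 0 | 0 | ∅
Run σ = ⟨cbba⟩ on P: start {p0}
  [1] c ⇒ {p1}
  [2] b ⇒ {p2}
  [3] b ⇒ {p3}
  [4] a ⇒ {p5}
  P completes σ.
Run σ = ⟨cbba⟩ on Q: start {q0}
  [1] c ⇒ {q1}
  [2] b ⇒ {q2}
  [3] b ⇒ {q3}
  [4] a ⇒ ∅  — Q cannot continue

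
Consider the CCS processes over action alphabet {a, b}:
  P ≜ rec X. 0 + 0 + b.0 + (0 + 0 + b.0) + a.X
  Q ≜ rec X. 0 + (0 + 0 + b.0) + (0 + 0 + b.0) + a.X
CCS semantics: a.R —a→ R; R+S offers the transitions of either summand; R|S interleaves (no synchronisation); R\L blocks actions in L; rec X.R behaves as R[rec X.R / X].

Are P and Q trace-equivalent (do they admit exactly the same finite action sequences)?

traces(P) = traces(Q)

LTS(P): 2 reachable states
  p0 = rec X. 0 + 0 + b.0 + (0 + 0 + b.0) + a.X :: ··a··> p0, ··b··> p1
  p1 = 0 :: (no moves)
LTS(Q): 2 reachable states
  q0 = rec X. 0 + (0 + 0 + b.0) + (0 + 0 + b.0) + a.X :: ··a··> q0, ··b··> q1
  q1 = 0 :: (no moves)
Partition-refinement fixed point:
  B0 = {p0, q0}
  B1 = {p1, q1}
p0 ∈ B0, q0 ∈ B0 → same block
Bisimilar ⇒ trace-equivalent.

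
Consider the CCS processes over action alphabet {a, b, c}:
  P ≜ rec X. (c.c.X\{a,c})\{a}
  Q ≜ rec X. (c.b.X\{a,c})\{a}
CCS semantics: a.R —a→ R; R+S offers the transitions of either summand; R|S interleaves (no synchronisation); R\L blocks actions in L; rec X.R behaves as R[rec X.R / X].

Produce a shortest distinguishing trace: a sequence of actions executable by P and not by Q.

P's transition system — 3 states:
  m0 = rec X. (c.c.X\{a,c})\{a} ⊢ -c-> m1
  m1 = (c.(rec X. (c.c.X\{a,c})\{a})\{a,c})\{a} ⊢ -c-> m2
  m2 = (rec X. (c.c.X\{a,c})\{a})\{a,c}\{a} ⊢ stopped
Q's transition system — 3 states:
  n0 = rec X. (c.b.X\{a,c})\{a} ⊢ -c-> n1
  n1 = (b.(rec X. (c.b.X\{a,c})\{a})\{a,c})\{a} ⊢ -b-> n2
  n2 = (rec X. (c.b.X\{a,c})\{a})\{a,c}\{a} ⊢ stopped
Executing cc from P (initial set {m0}):
  step 1 (c): {m1}
  step 2 (c): {m2}
  — P admits the full trace.
Executing cc from Q (initial set {n0}):
  step 1 (c): {n1}
  step 2 (c): ∅ (Q stuck)

cc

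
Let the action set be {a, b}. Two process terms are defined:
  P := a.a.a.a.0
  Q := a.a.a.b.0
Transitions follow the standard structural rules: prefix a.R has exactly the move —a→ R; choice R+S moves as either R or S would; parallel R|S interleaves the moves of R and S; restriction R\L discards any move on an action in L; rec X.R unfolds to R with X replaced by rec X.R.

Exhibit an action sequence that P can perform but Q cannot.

P's transition system — 5 states:
  m0 = a.a.a.a.0 :: -a-> m1
  m1 = a.a.a.0 :: -a-> m2
  m2 = a.a.0 :: -a-> m3
  m3 = a.0 :: -a-> m4
  m4 = 0 :: ·
Q's transition system — 5 states:
  n0 = a.a.a.b.0 :: -a-> n1
  n1 = a.a.b.0 :: -a-> n2
  n2 = a.b.0 :: -a-> n3
  n3 = b.0 :: -b-> n4
  n4 = 0 :: ·
Executing aaaa from P (initial set {m0}):
  [1] a ⇒ {m1}
  [2] a ⇒ {m2}
  [3] a ⇒ {m3}
  [4] a ⇒ {m4}
  P completes σ.
Executing aaaa from Q (initial set {n0}):
  [1] a ⇒ {n1}
  [2] a ⇒ {n2}
  [3] a ⇒ {n3}
  [4] a ⇒ ∅  — Q cannot continue

aaaa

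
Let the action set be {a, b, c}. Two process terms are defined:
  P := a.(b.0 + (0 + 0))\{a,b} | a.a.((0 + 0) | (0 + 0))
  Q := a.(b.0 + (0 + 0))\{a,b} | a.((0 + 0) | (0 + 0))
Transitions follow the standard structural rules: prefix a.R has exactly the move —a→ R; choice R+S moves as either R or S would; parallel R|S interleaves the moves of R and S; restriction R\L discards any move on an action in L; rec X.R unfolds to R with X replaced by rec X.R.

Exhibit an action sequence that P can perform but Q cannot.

aaa

LTS(P): 6 reachable states
  s0 = a.(b.0 + (0 + 0))\{a,b} | a.a.((0 + 0) | (0 + 0)) has moves —a→ s1, —a→ s2
  s1 = (b.0 + (0 + 0))\{a,b} | a.a.((0 + 0) | (0 + 0)) has moves —a→ s3
  s2 = a.(b.0 + (0 + 0))\{a,b} | a.((0 + 0) | (0 + 0)) has moves —a→ s3, —a→ s4
  s3 = (b.0 + (0 + 0))\{a,b} | a.((0 + 0) | (0 + 0)) has moves —a→ s5
  s4 = a.(b.0 + (0 + 0))\{a,b} | ((0 + 0) | (0 + 0)) has moves —a→ s5
  s5 = (b.0 + (0 + 0))\{a,b} | ((0 + 0) | (0 + 0)) has moves ·
LTS(Q): 4 reachable states
  t0 = a.(b.0 + (0 + 0))\{a,b} | a.((0 + 0) | (0 + 0)) has moves —a→ t1, —a→ t2
  t1 = (b.0 + (0 + 0))\{a,b} | a.((0 + 0) | (0 + 0)) has moves —a→ t3
  t2 = a.(b.0 + (0 + 0))\{a,b} | ((0 + 0) | (0 + 0)) has moves —a→ t3
  t3 = (b.0 + (0 + 0))\{a,b} | ((0 + 0) | (0 + 0)) has moves ·
Trace ⟨aaa⟩ through P, begin at {s0}:
  after a @ step 1: {s1, s2}
  after a @ step 2: {s3, s4}
  after a @ step 3: {s5}
  ✓ P
Trace ⟨aaa⟩ through Q, begin at {t0}:
  after a @ step 1: {t1, t2}
  after a @ step 2: {t3}
  after a @ step 3: ∅  — Q cannot continue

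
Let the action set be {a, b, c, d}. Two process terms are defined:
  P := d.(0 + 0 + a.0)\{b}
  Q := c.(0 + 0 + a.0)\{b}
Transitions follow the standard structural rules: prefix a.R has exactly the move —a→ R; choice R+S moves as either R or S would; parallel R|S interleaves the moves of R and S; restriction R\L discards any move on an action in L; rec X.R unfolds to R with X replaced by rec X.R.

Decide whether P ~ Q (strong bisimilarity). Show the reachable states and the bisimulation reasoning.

P ≁ Q

P's transition system — 3 states:
  u0 = d.(0 + 0 + a.0)\{b} | -d-> u1
  u1 = (0 + 0 + a.0)\{b} | -a-> u2
  u2 = 0\{b} | deadlocked
Q's transition system — 3 states:
  v0 = c.(0 + 0 + a.0)\{b} | -c-> v1
  v1 = (0 + 0 + a.0)\{b} | -a-> v2
  v2 = 0\{b} | deadlocked
Bisimilarity quotient blocks:
  B0 = {u0}
  B1 = {u1, v1}
  B2 = {u2, v2}
  B3 = {v0}
u0 ∈ B0, v0 ∈ B3 → different blocks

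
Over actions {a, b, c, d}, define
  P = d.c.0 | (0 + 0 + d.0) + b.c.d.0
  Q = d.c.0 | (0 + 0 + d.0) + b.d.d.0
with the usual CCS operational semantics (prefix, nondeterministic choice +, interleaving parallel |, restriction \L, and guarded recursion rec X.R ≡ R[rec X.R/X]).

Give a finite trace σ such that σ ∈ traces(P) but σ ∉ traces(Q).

bc

P's transition system — 9 states:
  s0 = d.c.0 | (0 + 0 + d.0) + b.c.d.0 ⊢ —b→ s1, —d→ s2, —d→ s3
  s1 = c.d.0 ⊢ —c→ s4
  s2 = c.0 | (0 + 0 + d.0) ⊢ —c→ s5, —d→ s6
  s3 = d.c.0 | 0 ⊢ —d→ s6
  s4 = d.0 ⊢ —d→ s7
  s5 = 0 | (0 + 0 + d.0) ⊢ —d→ s8
  s6 = c.0 | 0 ⊢ —c→ s8
  s7 = 0 ⊢ ∅
  s8 = 0 | 0 ⊢ ∅
Q's transition system — 9 states:
  t0 = d.c.0 | (0 + 0 + d.0) + b.d.d.0 ⊢ —b→ t1, —d→ t2, —d→ t3
  t1 = d.d.0 ⊢ —d→ t4
  t2 = c.0 | (0 + 0 + d.0) ⊢ —c→ t5, —d→ t6
  t3 = d.c.0 | 0 ⊢ —d→ t6
  t4 = d.0 ⊢ —d→ t7
  t5 = 0 | (0 + 0 + d.0) ⊢ —d→ t8
  t6 = c.0 | 0 ⊢ —c→ t8
  t7 = 0 ⊢ ∅
  t8 = 0 | 0 ⊢ ∅
Executing bc from P (initial set {s0}):
  [1] b ⇒ {s1}
  [2] c ⇒ {s4}
  P completes σ.
Executing bc from Q (initial set {t0}):
  [1] b ⇒ {t1}
  [2] c ⇒ ∅ (Q stuck)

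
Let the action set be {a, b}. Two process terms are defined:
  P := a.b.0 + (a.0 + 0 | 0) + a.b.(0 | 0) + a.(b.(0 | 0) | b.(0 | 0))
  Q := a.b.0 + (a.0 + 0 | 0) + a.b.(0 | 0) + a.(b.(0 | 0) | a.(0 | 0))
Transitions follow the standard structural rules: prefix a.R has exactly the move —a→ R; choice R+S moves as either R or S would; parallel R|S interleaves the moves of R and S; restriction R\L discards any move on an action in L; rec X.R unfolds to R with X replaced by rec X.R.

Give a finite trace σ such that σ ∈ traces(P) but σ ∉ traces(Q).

LTS(P): 9 reachable states
  s0 = a.b.0 + (a.0 + 0 | 0) + a.b.(0 | 0) + a.(b.(0 | 0) | b.(0 | 0)) | -a-> s1, -a-> s2, -a-> s3, -a-> s4
  s1 = 0 | (no moves)
  s2 = b.(0 | 0) | -b-> s5
  s3 = b.(0 | 0) | b.(0 | 0) | -b-> s6, -b-> s7
  s4 = b.0 | -b-> s1
  s5 = 0 | 0 | (no moves)
  s6 = 0 | 0 | b.(0 | 0) | -b-> s8
  s7 = b.(0 | 0) | (0 | 0) | -b-> s8
  s8 = 0 | 0 | (0 | 0) | (no moves)
LTS(Q): 9 reachable states
  t0 = a.b.0 + (a.0 + 0 | 0) + a.b.(0 | 0) + a.(b.(0 | 0) | a.(0 | 0)) | -a-> t1, -a-> t2, -a-> t3, -a-> t4
  t1 = 0 | (no moves)
  t2 = b.(0 | 0) | -b-> t5
  t3 = b.(0 | 0) | a.(0 | 0) | -a-> t6, -b-> t7
  t4 = b.0 | -b-> t1
  t5 = 0 | 0 | (no moves)
  t6 = b.(0 | 0) | (0 | 0) | -b-> t8
  t7 = 0 | 0 | a.(0 | 0) | -a-> t8
  t8 = 0 | 0 | (0 | 0) | (no moves)
Executing abb from P (initial set {s0}):
  [1] a ⇒ {s1, s2, s3, s4}
  [2] b ⇒ {s1, s5, s6, s7}
  [3] b ⇒ {s8}
  — P admits the full trace.
Executing abb from Q (initial set {t0}):
  [1] a ⇒ {t1, t2, t3, t4}
  [2] b ⇒ {t1, t5, t7}
  [3] b ⇒ ∅  — Q cannot continue

abb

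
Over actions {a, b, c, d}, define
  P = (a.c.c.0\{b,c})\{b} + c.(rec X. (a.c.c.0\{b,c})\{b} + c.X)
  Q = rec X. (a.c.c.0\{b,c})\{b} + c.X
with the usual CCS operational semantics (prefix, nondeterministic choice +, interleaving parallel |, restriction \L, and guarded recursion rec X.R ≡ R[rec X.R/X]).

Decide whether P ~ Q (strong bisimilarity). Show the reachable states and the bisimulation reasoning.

Reachable graph of P (5 states):
  u0 = (a.c.c.0\{b,c})\{b} + c.(rec X. (a.c.c.0\{b,c})\{b} + c.X) ⊢ —a→ u1, —c→ u2
  u1 = (c.c.0\{b,c})\{b} ⊢ —c→ u3
  u2 = rec X. (a.c.c.0\{b,c})\{b} + c.X ⊢ —a→ u1, —c→ u2
  u3 = (c.0\{b,c})\{b} ⊢ —c→ u4
  u4 = 0\{b,c}\{b} ⊢ ·
Reachable graph of Q (4 states):
  v0 = rec X. (a.c.c.0\{b,c})\{b} + c.X ⊢ —a→ v1, —c→ v0
  v1 = (c.c.0\{b,c})\{b} ⊢ —c→ v2
  v2 = (c.0\{b,c})\{b} ⊢ —c→ v3
  v3 = 0\{b,c}\{b} ⊢ ·
Partition-refinement fixed point:
  B0 = {u0, u2, v0}
  B1 = {u1, v1}
  B2 = {u3, v2}
  B3 = {u4, v3}
u0 ∈ B0, v0 ∈ B0 → same block

bisimilar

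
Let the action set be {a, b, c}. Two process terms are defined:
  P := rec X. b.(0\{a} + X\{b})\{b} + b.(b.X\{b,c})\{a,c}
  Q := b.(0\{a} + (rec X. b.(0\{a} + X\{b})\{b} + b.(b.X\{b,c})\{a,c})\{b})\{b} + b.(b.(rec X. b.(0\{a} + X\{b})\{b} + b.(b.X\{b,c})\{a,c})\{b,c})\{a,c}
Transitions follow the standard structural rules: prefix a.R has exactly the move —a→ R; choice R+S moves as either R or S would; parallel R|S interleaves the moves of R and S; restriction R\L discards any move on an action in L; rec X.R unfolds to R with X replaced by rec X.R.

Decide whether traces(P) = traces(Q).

LTS(P): 4 reachable states
  u0 = rec X. b.(0\{a} + X\{b})\{b} + b.(b.X\{b,c})\{a,c} → -b-> u1, -b-> u2
  u1 = (0\{a} + (rec X. b.(0\{a} + X\{b})\{b} + b.(b.X\{b,c})\{a,c})\{b})\{b} → ·
  u2 = (b.(rec X. b.(0\{a} + X\{b})\{b} + b.(b.X\{b,c})\{a,c})\{b,c})\{a,c} → -b-> u3
  u3 = (rec X. b.(0\{a} + X\{b})\{b} + b.(b.X\{b,c})\{a,c})\{b,c}\{a,c} → ·
LTS(Q): 4 reachable states
  v0 = b.(0\{a} + (rec X. b.(0\{a} + X\{b})\{b} + b.(b.X\{b,c})\{a,c})\{b})\{b} + b.(b.(rec X. b.(0\{a} + X\{b})\{b} + b.(b.X\{b,c})\{a,c})\{b,c})\{a,c} → -b-> v1, -b-> v2
  v1 = (0\{a} + (rec X. b.(0\{a} + X\{b})\{b} + b.(b.X\{b,c})\{a,c})\{b})\{b} → ·
  v2 = (b.(rec X. b.(0\{a} + X\{b})\{b} + b.(b.X\{b,c})\{a,c})\{b,c})\{a,c} → -b-> v3
  v3 = (rec X. b.(0\{a} + X\{b})\{b} + b.(b.X\{b,c})\{a,c})\{b,c}\{a,c} → ·
Bisimilarity quotient blocks:
  B0 = {u0, v0}
  B1 = {u1, u3, v1, v3}
  B2 = {u2, v2}
u0 ∈ B0, v0 ∈ B0 → same block
Bisimilar ⇒ trace-equivalent.

traces(P) = traces(Q)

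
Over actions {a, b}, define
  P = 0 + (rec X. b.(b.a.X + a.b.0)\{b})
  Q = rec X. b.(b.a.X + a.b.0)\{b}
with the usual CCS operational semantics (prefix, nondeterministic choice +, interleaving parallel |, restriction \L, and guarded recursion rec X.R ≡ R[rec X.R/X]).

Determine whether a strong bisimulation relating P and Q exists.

bisimilar

P's transition system — 3 states:
  u0 = 0 + (rec X. b.(b.a.X + a.b.0)\{b}) has moves -b-> u1
  u1 = (b.a.(rec X. b.(b.a.X + a.b.0)\{b}) + a.b.0)\{b} has moves -a-> u2
  u2 = (b.0)\{b} has moves stopped
Q's transition system — 3 states:
  v0 = rec X. b.(b.a.X + a.b.0)\{b} has moves -b-> v1
  v1 = (b.a.(rec X. b.(b.a.X + a.b.0)\{b}) + a.b.0)\{b} has moves -a-> v2
  v2 = (b.0)\{b} has moves stopped
Partition-refinement fixed point:
  B0 = {u0, v0}
  B1 = {u1, v1}
  B2 = {u2, v2}
u0 ∈ B0, v0 ∈ B0 → same block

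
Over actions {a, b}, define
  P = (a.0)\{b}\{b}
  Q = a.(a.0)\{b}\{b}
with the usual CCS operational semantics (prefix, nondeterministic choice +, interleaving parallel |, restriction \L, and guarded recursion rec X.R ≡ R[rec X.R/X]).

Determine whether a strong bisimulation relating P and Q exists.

Reachable graph of P (2 states):
  s0 = (a.0)\{b}\{b} :: =a=> s1
  s1 = 0\{b}\{b} :: (no moves)
Reachable graph of Q (3 states):
  t0 = a.(a.0)\{b}\{b} :: =a=> t1
  t1 = (a.0)\{b}\{b} :: =a=> t2
  t2 = 0\{b}\{b} :: (no moves)
Partition-refinement fixed point:
  B0 = {s0, t1}
  B1 = {s1, t2}
  B2 = {t0}
s0 ∈ B0, t0 ∈ B2 → different blocks

NO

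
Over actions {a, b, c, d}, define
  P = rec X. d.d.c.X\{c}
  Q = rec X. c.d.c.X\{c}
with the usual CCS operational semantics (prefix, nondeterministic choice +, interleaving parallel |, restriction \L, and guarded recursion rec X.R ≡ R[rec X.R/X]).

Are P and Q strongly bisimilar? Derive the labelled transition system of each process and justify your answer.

Reachable graph of P (6 states):
  m0 = rec X. d.d.c.X\{c} ⊢ ··d··> m1
  m1 = d.c.(rec X. d.d.c.X\{c})\{c} ⊢ ··d··> m2
  m2 = c.(rec X. d.d.c.X\{c})\{c} ⊢ ··c··> m3
  m3 = (rec X. d.d.c.X\{c})\{c} ⊢ ··d··> m4
  m4 = (d.c.(rec X. d.d.c.X\{c})\{c})\{c} ⊢ ··d··> m5
  m5 = (c.(rec X. d.d.c.X\{c})\{c})\{c} ⊢ ∅
Reachable graph of Q (4 states):
  n0 = rec X. c.d.c.X\{c} ⊢ ··c··> n1
  n1 = d.c.(rec X. c.d.c.X\{c})\{c} ⊢ ··d··> n2
  n2 = c.(rec X. c.d.c.X\{c})\{c} ⊢ ··c··> n3
  n3 = (rec X. c.d.c.X\{c})\{c} ⊢ ∅
Coarsest stable partition (strong bisimilarity classes):
  B0 = {m0}
  B1 = {m1}
  B2 = {m2}
  B3 = {m3}
  B4 = {m4}
  B5 = {m5, n3}
  B6 = {n0}
  B7 = {n1}
  B8 = {n2}
m0 ∈ B0, n0 ∈ B6 → different blocks

NO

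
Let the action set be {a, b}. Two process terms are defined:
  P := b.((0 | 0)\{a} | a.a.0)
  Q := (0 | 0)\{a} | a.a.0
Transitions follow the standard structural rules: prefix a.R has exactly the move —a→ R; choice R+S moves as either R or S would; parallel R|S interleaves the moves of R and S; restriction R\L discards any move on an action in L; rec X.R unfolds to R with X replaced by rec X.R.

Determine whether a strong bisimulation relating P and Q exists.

NO

LTS(P): 4 reachable states
  s0 = b.((0 | 0)\{a} | a.a.0) has moves —b→ s1
  s1 = (0 | 0)\{a} | a.a.0 has moves —a→ s2
  s2 = (0 | 0)\{a} | a.0 has moves —a→ s3
  s3 = (0 | 0)\{a} | 0 has moves stopped
LTS(Q): 3 reachable states
  t0 = (0 | 0)\{a} | a.a.0 has moves —a→ t1
  t1 = (0 | 0)\{a} | a.0 has moves —a→ t2
  t2 = (0 | 0)\{a} | 0 has moves stopped
Bisimilarity quotient blocks:
  B0 = {s0}
  B1 = {s1, t0}
  B2 = {s2, t1}
  B3 = {s3, t2}
s0 ∈ B0, t0 ∈ B1 → different blocks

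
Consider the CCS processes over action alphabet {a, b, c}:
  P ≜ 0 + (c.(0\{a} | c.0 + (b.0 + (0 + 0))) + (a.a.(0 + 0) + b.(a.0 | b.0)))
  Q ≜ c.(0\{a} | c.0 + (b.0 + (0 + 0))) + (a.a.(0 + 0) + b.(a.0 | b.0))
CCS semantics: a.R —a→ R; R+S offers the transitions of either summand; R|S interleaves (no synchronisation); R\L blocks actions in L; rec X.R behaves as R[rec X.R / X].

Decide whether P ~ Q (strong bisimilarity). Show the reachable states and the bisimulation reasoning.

LTS(P): 10 reachable states
  m0 = 0 + (c.(0\{a} | c.0 + (b.0 + (0 + 0))) + (a.a.(0 + 0) + b.(a.0 | b.0))) has moves —a→ m1, —b→ m2, —c→ m3
  m1 = a.(0 + 0) has moves —a→ m4
  m2 = a.0 | b.0 has moves —a→ m5, —b→ m6
  m3 = 0\{a} | c.0 + (b.0 + (0 + 0)) has moves —b→ m7, —c→ m8
  m4 = 0 + 0 has moves ·
  m5 = 0 | b.0 has moves —b→ m9
  m6 = a.0 | 0 has moves —a→ m9
  m7 = 0 has moves ·
  m8 = 0\{a} | 0 has moves ·
  m9 = 0 | 0 has moves ·
LTS(Q): 10 reachable states
  n0 = c.(0\{a} | c.0 + (b.0 + (0 + 0))) + (a.a.(0 + 0) + b.(a.0 | b.0)) has moves —a→ n1, —b→ n2, —c→ n3
  n1 = a.(0 + 0) has moves —a→ n4
  n2 = a.0 | b.0 has moves —a→ n5, —b→ n6
  n3 = 0\{a} | c.0 + (b.0 + (0 + 0)) has moves —b→ n7, —c→ n8
  n4 = 0 + 0 has moves ·
  n5 = 0 | b.0 has moves —b→ n9
  n6 = a.0 | 0 has moves —a→ n9
  n7 = 0 has moves ·
  n8 = 0\{a} | 0 has moves ·
  n9 = 0 | 0 has moves ·
Partition-refinement fixed point:
  B0 = {m0, n0}
  B1 = {m2, n2}
  B2 = {m5, n5}
  B3 = {m4, m7, m8, m9, n4, n7, n8, n9}
  B4 = {m1, m6, n1, n6}
  B5 = {m3, n3}
m0 ∈ B0, n0 ∈ B0 → same block

P ~ Q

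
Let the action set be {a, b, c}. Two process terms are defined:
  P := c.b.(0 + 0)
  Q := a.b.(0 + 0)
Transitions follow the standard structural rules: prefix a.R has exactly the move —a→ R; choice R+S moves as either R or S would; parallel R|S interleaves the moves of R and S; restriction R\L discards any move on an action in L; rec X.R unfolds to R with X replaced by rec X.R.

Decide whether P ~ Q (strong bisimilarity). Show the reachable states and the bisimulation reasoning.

P ≁ Q

LTS(P): 3 reachable states
  p0 = c.b.(0 + 0) ⊢ --c--▸ p1
  p1 = b.(0 + 0) ⊢ --b--▸ p2
  p2 = 0 + 0 ⊢ (no moves)
LTS(Q): 3 reachable states
  q0 = a.b.(0 + 0) ⊢ --a--▸ q1
  q1 = b.(0 + 0) ⊢ --b--▸ q2
  q2 = 0 + 0 ⊢ (no moves)
Bisimilarity quotient blocks:
  B0 = {p0}
  B1 = {p1, q1}
  B2 = {p2, q2}
  B3 = {q0}
p0 ∈ B0, q0 ∈ B3 → different blocks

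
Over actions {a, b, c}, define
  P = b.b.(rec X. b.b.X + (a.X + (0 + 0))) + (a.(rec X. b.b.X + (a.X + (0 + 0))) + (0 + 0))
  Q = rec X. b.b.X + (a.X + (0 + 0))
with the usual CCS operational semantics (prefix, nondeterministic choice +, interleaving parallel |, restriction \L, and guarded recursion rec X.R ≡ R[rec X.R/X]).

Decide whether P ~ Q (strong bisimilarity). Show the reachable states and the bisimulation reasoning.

YES

Reachable graph of P (3 states):
  s0 = b.b.(rec X. b.b.X + (a.X + (0 + 0))) + (a.(rec X. b.b.X + (a.X + (0 + 0))) + (0 + 0)) | —a→ s1, —b→ s2
  s1 = rec X. b.b.X + (a.X + (0 + 0)) | —a→ s1, —b→ s2
  s2 = b.(rec X. b.b.X + (a.X + (0 + 0))) | —b→ s1
Reachable graph of Q (2 states):
  t0 = rec X. b.b.X + (a.X + (0 + 0)) | —a→ t0, —b→ t1
  t1 = b.(rec X. b.b.X + (a.X + (0 + 0))) | —b→ t0
Coarsest stable partition (strong bisimilarity classes):
  B0 = {s0, s1, t0}
  B1 = {s2, t1}
s0 ∈ B0, t0 ∈ B0 → same block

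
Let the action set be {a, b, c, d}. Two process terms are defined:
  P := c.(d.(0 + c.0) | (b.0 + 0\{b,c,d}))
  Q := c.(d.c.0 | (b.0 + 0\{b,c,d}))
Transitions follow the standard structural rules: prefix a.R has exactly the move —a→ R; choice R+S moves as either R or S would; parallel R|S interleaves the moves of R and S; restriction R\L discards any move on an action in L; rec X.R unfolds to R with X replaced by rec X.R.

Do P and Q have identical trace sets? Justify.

Reachable graph of P (7 states):
  p0 = c.(d.(0 + c.0) | (b.0 + 0\{b,c,d})) has moves —c→ p1
  p1 = d.(0 + c.0) | (b.0 + 0\{b,c,d}) has moves —b→ p2, —d→ p3
  p2 = d.(0 + c.0) | 0 has moves —d→ p4
  p3 = (0 + c.0) | (b.0 + 0\{b,c,d}) has moves —b→ p4, —c→ p5
  p4 = (0 + c.0) | 0 has moves —c→ p6
  p5 = 0 | (b.0 + 0\{b,c,d}) has moves —b→ p6
  p6 = 0 | 0 has moves ∅
Reachable graph of Q (7 states):
  q0 = c.(d.c.0 | (b.0 + 0\{b,c,d})) has moves —c→ q1
  q1 = d.c.0 | (b.0 + 0\{b,c,d}) has moves —b→ q2, —d→ q3
  q2 = d.c.0 | 0 has moves —d→ q4
  q3 = c.0 | (b.0 + 0\{b,c,d}) has moves —b→ q4, —c→ q5
  q4 = c.0 | 0 has moves —c→ q6
  q5 = 0 | (b.0 + 0\{b,c,d}) has moves —b→ q6
  q6 = 0 | 0 has moves ∅
Bisimilarity quotient blocks:
  B0 = {p0, q0}
  B1 = {p1, q1}
  B2 = {p2, q2}
  B3 = {p4, q4}
  B4 = {p6, q6}
  B5 = {p3, q3}
  B6 = {p5, q5}
p0 ∈ B0, q0 ∈ B0 → same block
Bisimilar ⇒ trace-equivalent.

trace-equivalent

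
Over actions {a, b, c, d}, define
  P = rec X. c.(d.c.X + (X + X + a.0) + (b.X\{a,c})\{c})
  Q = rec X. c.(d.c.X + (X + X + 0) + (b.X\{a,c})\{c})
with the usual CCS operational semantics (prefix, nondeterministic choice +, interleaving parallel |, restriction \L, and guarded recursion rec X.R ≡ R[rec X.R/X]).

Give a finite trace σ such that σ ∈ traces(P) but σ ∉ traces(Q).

LTS(P): 5 reachable states
  u0 = rec X. c.(d.c.X + (X + X + a.0) + (b.X\{a,c})\{c}) ⊢ -c-> u1
  u1 = d.c.(rec X. c.(d.c.X + (X + X + a.0) + (b.X\{a,c})\{c})) + ((rec X. c.(d.c.X + (X + X + a.0) + (b.X\{a,c})\{c})) + (rec X. c.(d.c.X + (X + X + a.0) + (b.X\{a,c})\{c})) + a.0) + (b.(rec X. c.(d.c.X + (X + X + a.0) + (b.X\{a,c})\{c}))\{a,c})\{c} ⊢ -a-> u2, -b-> u3, -c-> u1, -d-> u4
  u2 = 0 ⊢ deadlocked
  u3 = (rec X. c.(d.c.X + (X + X + a.0) + (b.X\{a,c})\{c}))\{a,c}\{c} ⊢ deadlocked
  u4 = c.(rec X. c.(d.c.X + (X + X + a.0) + (b.X\{a,c})\{c})) ⊢ -c-> u0
LTS(Q): 4 reachable states
  v0 = rec X. c.(d.c.X + (X + X + 0) + (b.X\{a,c})\{c}) ⊢ -c-> v1
  v1 = d.c.(rec X. c.(d.c.X + (X + X + 0) + (b.X\{a,c})\{c})) + ((rec X. c.(d.c.X + (X + X + 0) + (b.X\{a,c})\{c})) + (rec X. c.(d.c.X + (X + X + 0) + (b.X\{a,c})\{c})) + 0) + (b.(rec X. c.(d.c.X + (X + X + 0) + (b.X\{a,c})\{c}))\{a,c})\{c} ⊢ -b-> v2, -c-> v1, -d-> v3
  v2 = (rec X. c.(d.c.X + (X + X + 0) + (b.X\{a,c})\{c}))\{a,c}\{c} ⊢ deadlocked
  v3 = c.(rec X. c.(d.c.X + (X + X + 0) + (b.X\{a,c})\{c})) ⊢ -c-> v0
Run σ = ⟨ca⟩ on P: start {u0}
  after c @ step 1: {u1}
  after a @ step 2: {u2}
  P completes σ.
Run σ = ⟨ca⟩ on Q: start {v0}
  after c @ step 1: {v1}
  after a @ step 2: ∅ (Q stuck)

ca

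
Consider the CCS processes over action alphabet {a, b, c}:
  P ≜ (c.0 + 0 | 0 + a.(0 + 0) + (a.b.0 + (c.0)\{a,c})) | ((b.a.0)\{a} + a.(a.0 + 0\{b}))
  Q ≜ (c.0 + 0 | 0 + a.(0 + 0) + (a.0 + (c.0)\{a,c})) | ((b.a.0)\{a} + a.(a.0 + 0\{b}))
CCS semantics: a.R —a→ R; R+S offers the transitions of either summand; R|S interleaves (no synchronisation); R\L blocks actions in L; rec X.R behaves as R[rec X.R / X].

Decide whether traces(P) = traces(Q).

LTS(P): 16 reachable states
  s0 = (c.0 + 0 | 0 + a.(0 + 0) + (a.b.0 + (c.0)\{a,c})) | ((b.a.0)\{a} + a.(a.0 + 0\{b})) | -a-> s1, -a-> s2, -a-> s3, -b-> s4, -c-> s5
  s1 = (0 + 0) | ((b.a.0)\{a} + a.(a.0 + 0\{b})) | -a-> s6, -b-> s7
  s2 = (c.0 + 0 | 0 + a.(0 + 0) + (a.b.0 + (c.0)\{a,c})) | (a.0 + 0\{b}) | -a-> s6, -a-> s8, -a-> s9, -c-> s10
  s3 = b.0 | ((b.a.0)\{a} + a.(a.0 + 0\{b})) | -a-> s9, -b-> s11, -b-> s5
  s4 = (c.0 + 0 | 0 + a.(0 + 0) + (a.b.0 + (c.0)\{a,c})) | (a.0)\{a} | -a-> s11, -a-> s7, -c-> s12
  s5 = 0 | ((b.a.0)\{a} + a.(a.0 + 0\{b})) | -a-> s10, -b-> s12
  s6 = (0 + 0) | (a.0 + 0\{b}) | -a-> s13
  s7 = (0 + 0) | (a.0)\{a} | deadlocked
  s8 = (c.0 + 0 | 0 + a.(0 + 0) + (a.b.0 + (c.0)\{a,c})) | 0 | -a-> s13, -a-> s14, -c-> s15
  s9 = b.0 | (a.0 + 0\{b}) | -a-> s14, -b-> s10
  s10 = 0 | (a.0 + 0\{b}) | -a-> s15
  s11 = b.0 | (a.0)\{a} | -b-> s12
  s12 = 0 | (a.0)\{a} | deadlocked
  s13 = (0 + 0) | 0 | deadlocked
  s14 = b.0 | 0 | -b-> s15
  s15 = 0 | 0 | deadlocked
LTS(Q): 12 reachable states
  t0 = (c.0 + 0 | 0 + a.(0 + 0) + (a.0 + (c.0)\{a,c})) | ((b.a.0)\{a} + a.(a.0 + 0\{b})) | -a-> t1, -a-> t2, -a-> t3, -b-> t4, -c-> t3
  t1 = (0 + 0) | ((b.a.0)\{a} + a.(a.0 + 0\{b})) | -a-> t5, -b-> t6
  t2 = (c.0 + 0 | 0 + a.(0 + 0) + (a.0 + (c.0)\{a,c})) | (a.0 + 0\{b}) | -a-> t5, -a-> t7, -a-> t8, -c-> t8
  t3 = 0 | ((b.a.0)\{a} + a.(a.0 + 0\{b})) | -a-> t8, -b-> t9
  t4 = (c.0 + 0 | 0 + a.(0 + 0) + (a.0 + (c.0)\{a,c})) | (a.0)\{a} | -a-> t6, -a-> t9, -c-> t9
  t5 = (0 + 0) | (a.0 + 0\{b}) | -a-> t10
  t6 = (0 + 0) | (a.0)\{a} | deadlocked
  t7 = (c.0 + 0 | 0 + a.(0 + 0) + (a.0 + (c.0)\{a,c})) | 0 | -a-> t10, -a-> t11, -c-> t11
  t8 = 0 | (a.0 + 0\{b}) | -a-> t11
  t9 = 0 | (a.0)\{a} | deadlocked
  t10 = (0 + 0) | 0 | deadlocked
  t11 = 0 | 0 | deadlocked
Executing aab from P (initial set {s0}):
  step 1 (a): {s1, s2, s3}
  step 2 (a): {s6, s8, s9}
  step 3 (b): {s10}
  P completes σ.
Executing aab from Q (initial set {t0}):
  step 1 (a): {t1, t2, t3}
  step 2 (a): {t5, t7, t8}
  step 3 (b): ∅ (Q stuck)

traces(P) ≠ traces(Q) — witness ⟨aab⟩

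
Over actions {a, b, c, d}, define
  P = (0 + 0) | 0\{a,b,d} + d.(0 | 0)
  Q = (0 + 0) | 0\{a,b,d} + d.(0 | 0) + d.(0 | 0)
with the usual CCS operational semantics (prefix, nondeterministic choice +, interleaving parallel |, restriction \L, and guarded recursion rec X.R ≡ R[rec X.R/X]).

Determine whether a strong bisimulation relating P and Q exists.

bisimilar

LTS(P): 2 reachable states
  m0 = (0 + 0) | 0\{a,b,d} + d.(0 | 0) → —d→ m1
  m1 = 0 | 0 → (no moves)
LTS(Q): 2 reachable states
  n0 = (0 + 0) | 0\{a,b,d} + d.(0 | 0) + d.(0 | 0) → —d→ n1
  n1 = 0 | 0 → (no moves)
Partition-refinement fixed point:
  B0 = {m0, n0}
  B1 = {m1, n1}
m0 ∈ B0, n0 ∈ B0 → same block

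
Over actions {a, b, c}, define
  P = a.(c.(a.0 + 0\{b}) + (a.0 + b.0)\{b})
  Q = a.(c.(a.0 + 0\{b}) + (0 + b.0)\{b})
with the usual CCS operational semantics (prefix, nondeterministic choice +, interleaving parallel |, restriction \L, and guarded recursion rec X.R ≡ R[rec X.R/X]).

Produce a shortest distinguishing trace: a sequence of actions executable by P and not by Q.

Reachable graph of P (5 states):
  m0 = a.(c.(a.0 + 0\{b}) + (a.0 + b.0)\{b}) → ··a··> m1
  m1 = c.(a.0 + 0\{b}) + (a.0 + b.0)\{b} → ··a··> m2, ··c··> m3
  m2 = 0\{b} → stopped
  m3 = a.0 + 0\{b} → ··a··> m4
  m4 = 0 → stopped
Reachable graph of Q (4 states):
  n0 = a.(c.(a.0 + 0\{b}) + (0 + b.0)\{b}) → ··a··> n1
  n1 = c.(a.0 + 0\{b}) + (0 + b.0)\{b} → ··c··> n2
  n2 = a.0 + 0\{b} → ··a··> n3
  n3 = 0 → stopped
Trace ⟨aa⟩ through P, begin at {m0}:
  [1] a ⇒ {m1}
  [2] a ⇒ {m2}
  — P admits the full trace.
Trace ⟨aa⟩ through Q, begin at {n0}:
  [1] a ⇒ {n1}
  [2] a ⇒ ∅  — Q cannot continue

aa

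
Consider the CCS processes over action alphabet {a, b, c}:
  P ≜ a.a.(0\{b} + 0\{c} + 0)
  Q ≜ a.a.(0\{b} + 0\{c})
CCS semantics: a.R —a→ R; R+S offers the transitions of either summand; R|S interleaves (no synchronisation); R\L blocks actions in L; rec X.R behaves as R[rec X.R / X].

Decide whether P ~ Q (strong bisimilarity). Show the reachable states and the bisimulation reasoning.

P ~ Q

P's transition system — 3 states:
  u0 = a.a.(0\{b} + 0\{c} + 0) has moves =a=> u1
  u1 = a.(0\{b} + 0\{c} + 0) has moves =a=> u2
  u2 = 0\{b} + 0\{c} + 0 has moves (no moves)
Q's transition system — 3 states:
  v0 = a.a.(0\{b} + 0\{c}) has moves =a=> v1
  v1 = a.(0\{b} + 0\{c}) has moves =a=> v2
  v2 = 0\{b} + 0\{c} has moves (no moves)
Bisimilarity quotient blocks:
  B0 = {u0, v0}
  B1 = {u1, v1}
  B2 = {u2, v2}
u0 ∈ B0, v0 ∈ B0 → same block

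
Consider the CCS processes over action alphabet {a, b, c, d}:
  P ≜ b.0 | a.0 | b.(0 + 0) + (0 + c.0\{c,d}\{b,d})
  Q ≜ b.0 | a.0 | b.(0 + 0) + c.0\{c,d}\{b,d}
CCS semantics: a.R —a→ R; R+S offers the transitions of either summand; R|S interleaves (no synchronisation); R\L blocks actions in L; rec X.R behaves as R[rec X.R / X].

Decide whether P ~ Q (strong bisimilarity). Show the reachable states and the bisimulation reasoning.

YES

LTS(P): 9 reachable states
  p0 = b.0 | a.0 | b.(0 + 0) + (0 + c.0\{c,d}\{b,d}) has moves --a--▸ p1, --b--▸ p2, --b--▸ p3, --c--▸ p4
  p1 = b.0 | 0 | b.(0 + 0) has moves --b--▸ p5, --b--▸ p6
  p2 = 0 | a.0 | b.(0 + 0) has moves --a--▸ p5, --b--▸ p7
  p3 = b.0 | a.0 | (0 + 0) has moves --a--▸ p6, --b--▸ p7
  p4 = 0\{c,d}\{b,d} has moves ∅
  p5 = 0 | 0 | b.(0 + 0) has moves --b--▸ p8
  p6 = b.0 | 0 | (0 + 0) has moves --b--▸ p8
  p7 = 0 | a.0 | (0 + 0) has moves --a--▸ p8
  p8 = 0 | 0 | (0 + 0) has moves ∅
LTS(Q): 9 reachable states
  q0 = b.0 | a.0 | b.(0 + 0) + c.0\{c,d}\{b,d} has moves --a--▸ q1, --b--▸ q2, --b--▸ q3, --c--▸ q4
  q1 = b.0 | 0 | b.(0 + 0) has moves --b--▸ q5, --b--▸ q6
  q2 = 0 | a.0 | b.(0 + 0) has moves --a--▸ q5, --b--▸ q7
  q3 = b.0 | a.0 | (0 + 0) has moves --a--▸ q6, --b--▸ q7
  q4 = 0\{c,d}\{b,d} has moves ∅
  q5 = 0 | 0 | b.(0 + 0) has moves --b--▸ q8
  q6 = b.0 | 0 | (0 + 0) has moves --b--▸ q8
  q7 = 0 | a.0 | (0 + 0) has moves --a--▸ q8
  q8 = 0 | 0 | (0 + 0) has moves ∅
Bisimilarity quotient blocks:
  B0 = {p0, q0}
  B1 = {p4, p8, q4, q8}
  B2 = {p2, p3, q2, q3}
  B3 = {p5, p6, q5, q6}
  B4 = {p7, q7}
  B5 = {p1, q1}
p0 ∈ B0, q0 ∈ B0 → same block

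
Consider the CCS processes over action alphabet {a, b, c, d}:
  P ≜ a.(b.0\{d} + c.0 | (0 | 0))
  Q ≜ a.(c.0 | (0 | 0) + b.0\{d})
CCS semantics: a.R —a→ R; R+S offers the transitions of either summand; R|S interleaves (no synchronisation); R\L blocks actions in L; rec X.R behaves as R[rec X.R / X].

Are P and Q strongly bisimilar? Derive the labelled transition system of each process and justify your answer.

P ~ Q

P's transition system — 4 states:
  s0 = a.(b.0\{d} + c.0 | (0 | 0)) :: =a=> s1
  s1 = b.0\{d} + c.0 | (0 | 0) :: =b=> s2, =c=> s3
  s2 = 0\{d} :: ∅
  s3 = 0 | (0 | 0) :: ∅
Q's transition system — 4 states:
  t0 = a.(c.0 | (0 | 0) + b.0\{d}) :: =a=> t1
  t1 = c.0 | (0 | 0) + b.0\{d} :: =b=> t2, =c=> t3
  t2 = 0\{d} :: ∅
  t3 = 0 | (0 | 0) :: ∅
Partition-refinement fixed point:
  B0 = {s0, t0}
  B1 = {s1, t1}
  B2 = {s2, s3, t2, t3}
s0 ∈ B0, t0 ∈ B0 → same block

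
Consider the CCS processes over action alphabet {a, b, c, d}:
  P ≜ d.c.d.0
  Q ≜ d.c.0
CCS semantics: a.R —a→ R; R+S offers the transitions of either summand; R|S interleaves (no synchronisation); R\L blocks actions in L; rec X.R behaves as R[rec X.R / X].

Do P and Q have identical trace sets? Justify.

P's transition system — 4 states:
  m0 = d.c.d.0 has moves -d-> m1
  m1 = c.d.0 has moves -c-> m2
  m2 = d.0 has moves -d-> m3
  m3 = 0 has moves deadlocked
Q's transition system — 3 states:
  n0 = d.c.0 has moves -d-> n1
  n1 = c.0 has moves -c-> n2
  n2 = 0 has moves deadlocked
Executing dcd from P (initial set {m0}):
  [1] d ⇒ {m1}
  [2] c ⇒ {m2}
  [3] d ⇒ {m3}
  — P admits the full trace.
Executing dcd from Q (initial set {n0}):
  [1] d ⇒ {n1}
  [2] c ⇒ {n2}
  [3] d ⇒ ∅ (Q stuck)

traces(P) ≠ traces(Q) — witness ⟨dcd⟩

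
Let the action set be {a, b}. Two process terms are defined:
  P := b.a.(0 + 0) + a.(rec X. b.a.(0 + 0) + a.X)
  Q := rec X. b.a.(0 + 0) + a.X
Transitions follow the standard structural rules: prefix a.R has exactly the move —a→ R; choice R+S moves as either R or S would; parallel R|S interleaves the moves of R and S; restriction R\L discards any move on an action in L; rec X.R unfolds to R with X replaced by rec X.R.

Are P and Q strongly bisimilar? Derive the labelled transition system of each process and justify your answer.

LTS(P): 4 reachable states
  m0 = b.a.(0 + 0) + a.(rec X. b.a.(0 + 0) + a.X) :: --a--▸ m1, --b--▸ m2
  m1 = rec X. b.a.(0 + 0) + a.X :: --a--▸ m1, --b--▸ m2
  m2 = a.(0 + 0) :: --a--▸ m3
  m3 = 0 + 0 :: (no moves)
LTS(Q): 3 reachable states
  n0 = rec X. b.a.(0 + 0) + a.X :: --a--▸ n0, --b--▸ n1
  n1 = a.(0 + 0) :: --a--▸ n2
  n2 = 0 + 0 :: (no moves)
Partition-refinement fixed point:
  B0 = {m0, m1, n0}
  B1 = {m2, n1}
  B2 = {m3, n2}
m0 ∈ B0, n0 ∈ B0 → same block

bisimilar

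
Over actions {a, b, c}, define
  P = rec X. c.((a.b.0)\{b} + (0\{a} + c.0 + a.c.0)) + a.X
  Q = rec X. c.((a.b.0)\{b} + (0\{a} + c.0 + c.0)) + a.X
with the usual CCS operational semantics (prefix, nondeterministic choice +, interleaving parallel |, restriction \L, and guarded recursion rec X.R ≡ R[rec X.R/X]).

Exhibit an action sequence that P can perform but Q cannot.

Reachable graph of P (5 states):
  s0 = rec X. c.((a.b.0)\{b} + (0\{a} + c.0 + a.c.0)) + a.X has moves ··a··> s0, ··c··> s1
  s1 = (a.b.0)\{b} + (0\{a} + c.0 + a.c.0) has moves ··a··> s2, ··a··> s3, ··c··> s4
  s2 = (b.0)\{b} has moves ·
  s3 = c.0 has moves ··c··> s4
  s4 = 0 has moves ·
Reachable graph of Q (4 states):
  t0 = rec X. c.((a.b.0)\{b} + (0\{a} + c.0 + c.0)) + a.X has moves ··a··> t0, ··c··> t1
  t1 = (a.b.0)\{b} + (0\{a} + c.0 + c.0) has moves ··a··> t2, ··c··> t3
  t2 = (b.0)\{b} has moves ·
  t3 = 0 has moves ·
Trace ⟨cac⟩ through P, begin at {s0}:
  [1] c ⇒ {s1}
  [2] a ⇒ {s2, s3}
  [3] c ⇒ {s4}
  P completes σ.
Trace ⟨cac⟩ through Q, begin at {t0}:
  [1] c ⇒ {t1}
  [2] a ⇒ {t2}
  [3] c ⇒ ∅  — Q cannot continue

cac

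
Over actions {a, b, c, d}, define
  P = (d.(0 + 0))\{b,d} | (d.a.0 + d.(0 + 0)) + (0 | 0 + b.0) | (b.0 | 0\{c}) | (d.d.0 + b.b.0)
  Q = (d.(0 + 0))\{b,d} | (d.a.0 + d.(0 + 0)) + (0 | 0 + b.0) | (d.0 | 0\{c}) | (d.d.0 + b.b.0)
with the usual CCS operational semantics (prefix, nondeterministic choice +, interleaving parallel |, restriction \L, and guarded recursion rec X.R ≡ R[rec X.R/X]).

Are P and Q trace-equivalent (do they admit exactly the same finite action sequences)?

LTS(P): 19 reachable states
  s0 = (d.(0 + 0))\{b,d} | (d.a.0 + d.(0 + 0)) + (0 | 0 + b.0) | (b.0 | 0\{c}) | (d.d.0 + b.b.0) → =b=> s1, =b=> s2, =b=> s3, =d=> s4, =d=> s5, =d=> s6
  s1 = (0 | 0 + b.0) | (0 | 0\{c}) | (d.d.0 + b.b.0) → =b=> s7, =b=> s8, =d=> s9
  s2 = (0 | 0 + b.0) | (b.0 | 0\{c}) | b.0 → =b=> s10, =b=> s11, =b=> s7
  s3 = 0 | (b.0 | 0\{c}) | (d.d.0 + b.b.0) → =b=> s11, =b=> s8, =d=> s12
  s4 = (0 | 0 + b.0) | (b.0 | 0\{c}) | d.0 → =b=> s12, =b=> s9, =d=> s10
  s5 = (d.(0 + 0))\{b,d} | (0 + 0) → ·
  s6 = (d.(0 + 0))\{b,d} | a.0 → =a=> s13
  s7 = (0 | 0 + b.0) | (0 | 0\{c}) | b.0 → =b=> s14, =b=> s15
  s8 = 0 | (0 | 0\{c}) | (d.d.0 + b.b.0) → =b=> s15, =d=> s16
  s9 = (0 | 0 + b.0) | (0 | 0\{c}) | d.0 → =b=> s16, =d=> s14
  s10 = (0 | 0 + b.0) | (b.0 | 0\{c}) | 0 → =b=> s14, =b=> s17
  s11 = 0 | (b.0 | 0\{c}) | b.0 → =b=> s15, =b=> s17
  s12 = 0 | (b.0 | 0\{c}) | d.0 → =b=> s16, =d=> s17
  s13 = (d.(0 + 0))\{b,d} | 0 → ·
  s14 = (0 | 0 + b.0) | (0 | 0\{c}) | 0 → =b=> s18
  s15 = 0 | (0 | 0\{c}) | b.0 → =b=> s18
  s16 = 0 | (0 | 0\{c}) | d.0 → =d=> s18
  s17 = 0 | (b.0 | 0\{c}) | 0 → =b=> s18
  s18 = 0 | (0 | 0\{c}) | 0 → ·
LTS(Q): 19 reachable states
  t0 = (d.(0 + 0))\{b,d} | (d.a.0 + d.(0 + 0)) + (0 | 0 + b.0) | (d.0 | 0\{c}) | (d.d.0 + b.b.0) → =b=> t1, =b=> t2, =d=> t3, =d=> t4, =d=> t5, =d=> t6
  t1 = (0 | 0 + b.0) | (d.0 | 0\{c}) | b.0 → =b=> t7, =b=> t8, =d=> t9
  t2 = 0 | (d.0 | 0\{c}) | (d.d.0 + b.b.0) → =b=> t8, =d=> t10, =d=> t11
  t3 = (0 | 0 + b.0) | (0 | 0\{c}) | (d.d.0 + b.b.0) → =b=> t10, =b=> t9, =d=> t12
  t4 = (0 | 0 + b.0) | (d.0 | 0\{c}) | d.0 → =b=> t11, =d=> t12, =d=> t7
  t5 = (d.(0 + 0))\{b,d} | (0 + 0) → ·
  t6 = (d.(0 + 0))\{b,d} | a.0 → =a=> t13
  t7 = (0 | 0 + b.0) | (d.0 | 0\{c}) | 0 → =b=> t14, =d=> t15
  t8 = 0 | (d.0 | 0\{c}) | b.0 → =b=> t14, =d=> t16
  t9 = (0 | 0 + b.0) | (0 | 0\{c}) | b.0 → =b=> t15, =b=> t16
  t10 = 0 | (0 | 0\{c}) | (d.d.0 + b.b.0) → =b=> t16, =d=> t17
  t11 = 0 | (d.0 | 0\{c}) | d.0 → =d=> t14, =d=> t17
  t12 = (0 | 0 + b.0) | (0 | 0\{c}) | d.0 → =b=> t17, =d=> t15
  t13 = (d.(0 + 0))\{b,d} | 0 → ·
  t14 = 0 | (d.0 | 0\{c}) | 0 → =d=> t18
  t15 = (0 | 0 + b.0) | (0 | 0\{c}) | 0 → =b=> t18
  t16 = 0 | (0 | 0\{c}) | b.0 → =b=> t18
  t17 = 0 | (0 | 0\{c}) | d.0 → =d=> t18
  t18 = 0 | (0 | 0\{c}) | 0 → ·
Executing bbbb from P (initial set {s0}):
  step 1 (b): {s1, s2, s3}
  step 2 (b): {s10, s11, s7, s8}
  step 3 (b): {s14, s15, s17}
  step 4 (b): {s18}
  ✓ P
Executing bbbb from Q (initial set {t0}):
  step 1 (b): {t1, t2}
  step 2 (b): {t7, t8}
  step 3 (b): {t14}
  step 4 (b): no successor for Q

traces(P) ≠ traces(Q) — witness ⟨bbbb⟩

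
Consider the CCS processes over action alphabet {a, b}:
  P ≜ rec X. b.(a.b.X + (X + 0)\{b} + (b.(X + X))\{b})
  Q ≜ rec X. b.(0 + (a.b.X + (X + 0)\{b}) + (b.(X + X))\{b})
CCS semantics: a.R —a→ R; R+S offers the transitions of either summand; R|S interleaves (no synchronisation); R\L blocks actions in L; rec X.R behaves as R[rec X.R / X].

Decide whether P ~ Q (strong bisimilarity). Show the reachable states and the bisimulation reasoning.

LTS(P): 3 reachable states
  s0 = rec X. b.(a.b.X + (X + 0)\{b} + (b.(X + X))\{b}) → -b-> s1
  s1 = a.b.(rec X. b.(a.b.X + (X + 0)\{b} + (b.(X + X))\{b})) + ((rec X. b.(a.b.X + (X + 0)\{b} + (b.(X + X))\{b})) + 0)\{b} + (b.((rec X. b.(a.b.X + (X + 0)\{b} + (b.(X + X))\{b})) + (rec X. b.(a.b.X + (X + 0)\{b} + (b.(X + X))\{b}))))\{b} → -a-> s2
  s2 = b.(rec X. b.(a.b.X + (X + 0)\{b} + (b.(X + X))\{b})) → -b-> s0
LTS(Q): 3 reachable states
  t0 = rec X. b.(0 + (a.b.X + (X + 0)\{b}) + (b.(X + X))\{b}) → -b-> t1
  t1 = 0 + (a.b.(rec X. b.(0 + (a.b.X + (X + 0)\{b}) + (b.(X + X))\{b})) + ((rec X. b.(0 + (a.b.X + (X + 0)\{b}) + (b.(X + X))\{b})) + 0)\{b}) + (b.((rec X. b.(0 + (a.b.X + (X + 0)\{b}) + (b.(X + X))\{b})) + (rec X. b.(0 + (a.b.X + (X + 0)\{b}) + (b.(X + X))\{b}))))\{b} → -a-> t2
  t2 = b.(rec X. b.(0 + (a.b.X + (X + 0)\{b}) + (b.(X + X))\{b})) → -b-> t0
Coarsest stable partition (strong bisimilarity classes):
  B0 = {s0, t0}
  B1 = {s1, t1}
  B2 = {s2, t2}
s0 ∈ B0, t0 ∈ B0 → same block

YES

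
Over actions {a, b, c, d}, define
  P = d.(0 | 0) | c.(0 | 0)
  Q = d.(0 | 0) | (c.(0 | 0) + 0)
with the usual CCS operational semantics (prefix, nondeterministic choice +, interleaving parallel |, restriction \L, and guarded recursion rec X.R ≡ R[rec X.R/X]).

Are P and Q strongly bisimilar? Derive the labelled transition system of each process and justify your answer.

bisimilar

LTS(P): 4 reachable states
  u0 = d.(0 | 0) | c.(0 | 0) ⊢ -c-> u1, -d-> u2
  u1 = d.(0 | 0) | (0 | 0) ⊢ -d-> u3
  u2 = 0 | 0 | c.(0 | 0) ⊢ -c-> u3
  u3 = 0 | 0 | (0 | 0) ⊢ stopped
LTS(Q): 4 reachable states
  v0 = d.(0 | 0) | (c.(0 | 0) + 0) ⊢ -c-> v1, -d-> v2
  v1 = d.(0 | 0) | (0 | 0) ⊢ -d-> v3
  v2 = 0 | 0 | (c.(0 | 0) + 0) ⊢ -c-> v3
  v3 = 0 | 0 | (0 | 0) ⊢ stopped
Partition-refinement fixed point:
  B0 = {u0, v0}
  B1 = {u2, v2}
  B2 = {u3, v3}
  B3 = {u1, v1}
u0 ∈ B0, v0 ∈ B0 → same block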